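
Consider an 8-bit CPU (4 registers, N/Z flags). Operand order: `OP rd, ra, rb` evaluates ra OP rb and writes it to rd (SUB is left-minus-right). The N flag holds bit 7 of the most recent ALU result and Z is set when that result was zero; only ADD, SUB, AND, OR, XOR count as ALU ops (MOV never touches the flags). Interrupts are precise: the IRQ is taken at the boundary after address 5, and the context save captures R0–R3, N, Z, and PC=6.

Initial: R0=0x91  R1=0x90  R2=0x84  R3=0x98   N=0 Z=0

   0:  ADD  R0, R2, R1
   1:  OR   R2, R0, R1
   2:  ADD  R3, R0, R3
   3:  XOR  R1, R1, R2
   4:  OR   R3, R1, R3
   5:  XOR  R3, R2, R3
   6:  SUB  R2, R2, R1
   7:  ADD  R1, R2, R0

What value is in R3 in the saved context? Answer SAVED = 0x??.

after  0: R0=0x14 R1=0x90 R2=0x84 R3=0x98  N=0 Z=0
after  1: R0=0x14 R1=0x90 R2=0x94 R3=0x98  N=1 Z=0
after  2: R0=0x14 R1=0x90 R2=0x94 R3=0xac  N=1 Z=0
after  3: R0=0x14 R1=0x04 R2=0x94 R3=0xac  N=0 Z=0
after  4: R0=0x14 R1=0x04 R2=0x94 R3=0xac  N=1 Z=0
after  5: R0=0x14 R1=0x04 R2=0x94 R3=0x38  N=0 Z=0
-- IRQ taken; context saved, return-PC = 6 --

SAVED = 0x38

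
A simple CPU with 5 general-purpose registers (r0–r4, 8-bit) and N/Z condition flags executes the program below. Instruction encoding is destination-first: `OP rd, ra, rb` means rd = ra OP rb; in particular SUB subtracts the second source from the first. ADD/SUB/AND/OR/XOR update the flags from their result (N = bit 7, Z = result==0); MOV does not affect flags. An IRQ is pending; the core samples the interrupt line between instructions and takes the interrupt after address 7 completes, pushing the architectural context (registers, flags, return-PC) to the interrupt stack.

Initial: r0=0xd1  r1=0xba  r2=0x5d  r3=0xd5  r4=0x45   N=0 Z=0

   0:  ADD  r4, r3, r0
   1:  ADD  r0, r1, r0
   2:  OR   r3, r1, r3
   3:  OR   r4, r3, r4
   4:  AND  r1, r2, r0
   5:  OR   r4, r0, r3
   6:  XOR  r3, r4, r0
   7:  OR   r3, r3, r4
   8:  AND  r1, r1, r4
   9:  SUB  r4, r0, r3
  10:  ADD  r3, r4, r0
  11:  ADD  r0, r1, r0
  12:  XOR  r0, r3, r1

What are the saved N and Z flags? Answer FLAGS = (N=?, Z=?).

after  0: r0=0xd1 r1=0xba r2=0x5d r3=0xd5 r4=0xa6  N=1 Z=0
after  1: r0=0x8b r1=0xba r2=0x5d r3=0xd5 r4=0xa6  N=1 Z=0
after  2: r0=0x8b r1=0xba r2=0x5d r3=0xff r4=0xa6  N=1 Z=0
after  3: r0=0x8b r1=0xba r2=0x5d r3=0xff r4=0xff  N=1 Z=0
after  4: r0=0x8b r1=0x09 r2=0x5d r3=0xff r4=0xff  N=0 Z=0
after  5: r0=0x8b r1=0x09 r2=0x5d r3=0xff r4=0xff  N=1 Z=0
after  6: r0=0x8b r1=0x09 r2=0x5d r3=0x74 r4=0xff  N=0 Z=0
after  7: r0=0x8b r1=0x09 r2=0x5d r3=0xff r4=0xff  N=1 Z=0
-- IRQ taken; context saved, return-PC = 8 --

FLAGS = (N=1, Z=0)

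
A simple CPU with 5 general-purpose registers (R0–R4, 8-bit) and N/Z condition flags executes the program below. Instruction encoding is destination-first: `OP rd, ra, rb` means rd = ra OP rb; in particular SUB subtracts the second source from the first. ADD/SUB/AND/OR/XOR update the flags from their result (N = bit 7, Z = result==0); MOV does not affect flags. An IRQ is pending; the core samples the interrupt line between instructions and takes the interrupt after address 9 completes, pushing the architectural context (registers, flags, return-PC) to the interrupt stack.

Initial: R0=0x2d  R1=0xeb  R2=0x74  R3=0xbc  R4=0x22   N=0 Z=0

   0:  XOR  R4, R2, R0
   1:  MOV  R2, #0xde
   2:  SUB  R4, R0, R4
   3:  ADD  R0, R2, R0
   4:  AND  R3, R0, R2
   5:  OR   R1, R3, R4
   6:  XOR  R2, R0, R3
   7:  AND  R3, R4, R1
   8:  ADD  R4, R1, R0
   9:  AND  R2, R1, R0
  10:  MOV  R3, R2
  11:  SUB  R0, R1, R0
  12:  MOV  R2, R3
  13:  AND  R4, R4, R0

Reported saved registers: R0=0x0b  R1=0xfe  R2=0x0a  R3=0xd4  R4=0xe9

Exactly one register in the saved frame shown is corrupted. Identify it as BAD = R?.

BAD = R1

after  0: R0=0x2d R1=0xeb R2=0x74 R3=0xbc R4=0x59  N=0 Z=0
after  1: R0=0x2d R1=0xeb R2=0xde R3=0xbc R4=0x59  N=0 Z=0
after  2: R0=0x2d R1=0xeb R2=0xde R3=0xbc R4=0xd4  N=1 Z=0
after  3: R0=0x0b R1=0xeb R2=0xde R3=0xbc R4=0xd4  N=0 Z=0
after  4: R0=0x0b R1=0xeb R2=0xde R3=0x0a R4=0xd4  N=0 Z=0
after  5: R0=0x0b R1=0xde R2=0xde R3=0x0a R4=0xd4  N=1 Z=0
after  6: R0=0x0b R1=0xde R2=0x01 R3=0x0a R4=0xd4  N=0 Z=0
after  7: R0=0x0b R1=0xde R2=0x01 R3=0xd4 R4=0xd4  N=1 Z=0
after  8: R0=0x0b R1=0xde R2=0x01 R3=0xd4 R4=0xe9  N=1 Z=0
after  9: R0=0x0b R1=0xde R2=0x0a R3=0xd4 R4=0xe9  N=0 Z=0
-- IRQ taken; context saved, return-PC = 10 --
mismatch: R1: reported 0xfe vs actual 0xde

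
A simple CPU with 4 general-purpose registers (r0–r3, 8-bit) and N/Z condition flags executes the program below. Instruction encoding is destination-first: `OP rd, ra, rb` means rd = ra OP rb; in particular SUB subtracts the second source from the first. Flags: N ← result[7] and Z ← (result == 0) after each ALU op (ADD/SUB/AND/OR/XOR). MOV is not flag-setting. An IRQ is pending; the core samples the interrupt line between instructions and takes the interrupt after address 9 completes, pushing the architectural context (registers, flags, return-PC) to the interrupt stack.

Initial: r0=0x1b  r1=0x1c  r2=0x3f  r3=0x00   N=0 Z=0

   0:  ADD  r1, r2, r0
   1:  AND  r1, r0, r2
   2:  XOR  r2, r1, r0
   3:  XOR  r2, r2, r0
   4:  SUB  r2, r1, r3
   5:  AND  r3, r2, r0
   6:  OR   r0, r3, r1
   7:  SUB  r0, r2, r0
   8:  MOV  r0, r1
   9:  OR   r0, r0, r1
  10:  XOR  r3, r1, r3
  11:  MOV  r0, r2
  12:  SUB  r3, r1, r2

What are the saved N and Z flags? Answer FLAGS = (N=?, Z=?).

FLAGS = (N=0, Z=0)

after  0: r0=0x1b r1=0x5a r2=0x3f r3=0x00  N=0 Z=0
after  1: r0=0x1b r1=0x1b r2=0x3f r3=0x00  N=0 Z=0
after  2: r0=0x1b r1=0x1b r2=0x00 r3=0x00  N=0 Z=1
after  3: r0=0x1b r1=0x1b r2=0x1b r3=0x00  N=0 Z=0
after  4: r0=0x1b r1=0x1b r2=0x1b r3=0x00  N=0 Z=0
after  5: r0=0x1b r1=0x1b r2=0x1b r3=0x1b  N=0 Z=0
after  6: r0=0x1b r1=0x1b r2=0x1b r3=0x1b  N=0 Z=0
after  7: r0=0x00 r1=0x1b r2=0x1b r3=0x1b  N=0 Z=1
after  8: r0=0x1b r1=0x1b r2=0x1b r3=0x1b  N=0 Z=1
after  9: r0=0x1b r1=0x1b r2=0x1b r3=0x1b  N=0 Z=0
-- IRQ taken; context saved, return-PC = 10 --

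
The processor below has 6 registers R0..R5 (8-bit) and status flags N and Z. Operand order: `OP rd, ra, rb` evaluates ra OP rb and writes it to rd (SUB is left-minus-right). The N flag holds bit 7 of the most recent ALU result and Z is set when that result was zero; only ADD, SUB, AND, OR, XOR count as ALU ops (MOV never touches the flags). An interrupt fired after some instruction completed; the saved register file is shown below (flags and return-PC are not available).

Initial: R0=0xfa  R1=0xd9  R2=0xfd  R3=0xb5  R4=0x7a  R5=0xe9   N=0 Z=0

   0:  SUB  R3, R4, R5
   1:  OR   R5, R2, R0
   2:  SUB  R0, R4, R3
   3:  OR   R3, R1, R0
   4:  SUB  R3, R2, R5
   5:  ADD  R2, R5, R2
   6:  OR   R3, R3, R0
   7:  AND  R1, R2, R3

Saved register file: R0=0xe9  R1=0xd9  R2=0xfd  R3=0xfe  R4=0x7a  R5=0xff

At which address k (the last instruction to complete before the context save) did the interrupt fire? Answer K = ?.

K = 4

after  0: R0=0xfa R1=0xd9 R2=0xfd R3=0x91 R4=0x7a R5=0xe9  N=1 Z=0
after  1: R0=0xfa R1=0xd9 R2=0xfd R3=0x91 R4=0x7a R5=0xff  N=1 Z=0
after  2: R0=0xe9 R1=0xd9 R2=0xfd R3=0x91 R4=0x7a R5=0xff  N=1 Z=0
after  3: R0=0xe9 R1=0xd9 R2=0xfd R3=0xf9 R4=0x7a R5=0xff  N=1 Z=0
after  4: R0=0xe9 R1=0xd9 R2=0xfd R3=0xfe R4=0x7a R5=0xff  N=1 Z=0
-- IRQ taken; context saved, return-PC = 5 --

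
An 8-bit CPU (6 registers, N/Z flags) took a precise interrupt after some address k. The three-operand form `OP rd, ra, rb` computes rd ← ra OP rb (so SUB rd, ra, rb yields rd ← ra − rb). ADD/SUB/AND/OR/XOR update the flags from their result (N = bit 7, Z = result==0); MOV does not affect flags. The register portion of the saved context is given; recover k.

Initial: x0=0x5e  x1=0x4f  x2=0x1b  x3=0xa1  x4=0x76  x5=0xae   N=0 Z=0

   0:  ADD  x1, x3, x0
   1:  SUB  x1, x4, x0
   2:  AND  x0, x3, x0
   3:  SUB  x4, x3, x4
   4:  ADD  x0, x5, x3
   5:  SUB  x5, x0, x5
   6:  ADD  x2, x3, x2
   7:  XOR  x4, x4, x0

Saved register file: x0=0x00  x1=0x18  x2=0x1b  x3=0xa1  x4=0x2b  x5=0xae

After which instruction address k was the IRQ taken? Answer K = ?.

after  0: x0=0x5e x1=0xff x2=0x1b x3=0xa1 x4=0x76 x5=0xae  N=1 Z=0
after  1: x0=0x5e x1=0x18 x2=0x1b x3=0xa1 x4=0x76 x5=0xae  N=0 Z=0
after  2: x0=0x00 x1=0x18 x2=0x1b x3=0xa1 x4=0x76 x5=0xae  N=0 Z=1
after  3: x0=0x00 x1=0x18 x2=0x1b x3=0xa1 x4=0x2b x5=0xae  N=0 Z=0
-- IRQ taken; context saved, return-PC = 4 --

K = 3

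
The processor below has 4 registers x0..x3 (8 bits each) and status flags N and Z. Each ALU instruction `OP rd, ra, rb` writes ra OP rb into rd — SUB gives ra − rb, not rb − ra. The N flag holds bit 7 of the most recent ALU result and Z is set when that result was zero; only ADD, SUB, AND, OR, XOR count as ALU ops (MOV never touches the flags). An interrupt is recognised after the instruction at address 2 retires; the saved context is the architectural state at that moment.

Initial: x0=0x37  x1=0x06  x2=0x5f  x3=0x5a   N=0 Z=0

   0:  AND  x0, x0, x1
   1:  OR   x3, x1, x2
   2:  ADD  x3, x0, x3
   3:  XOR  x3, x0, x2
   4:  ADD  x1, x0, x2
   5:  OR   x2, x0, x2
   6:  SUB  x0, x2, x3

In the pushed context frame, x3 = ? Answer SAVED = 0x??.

SAVED = 0x65

after  0: x0=0x06 x1=0x06 x2=0x5f x3=0x5a  N=0 Z=0
after  1: x0=0x06 x1=0x06 x2=0x5f x3=0x5f  N=0 Z=0
after  2: x0=0x06 x1=0x06 x2=0x5f x3=0x65  N=0 Z=0
-- IRQ taken; context saved, return-PC = 3 --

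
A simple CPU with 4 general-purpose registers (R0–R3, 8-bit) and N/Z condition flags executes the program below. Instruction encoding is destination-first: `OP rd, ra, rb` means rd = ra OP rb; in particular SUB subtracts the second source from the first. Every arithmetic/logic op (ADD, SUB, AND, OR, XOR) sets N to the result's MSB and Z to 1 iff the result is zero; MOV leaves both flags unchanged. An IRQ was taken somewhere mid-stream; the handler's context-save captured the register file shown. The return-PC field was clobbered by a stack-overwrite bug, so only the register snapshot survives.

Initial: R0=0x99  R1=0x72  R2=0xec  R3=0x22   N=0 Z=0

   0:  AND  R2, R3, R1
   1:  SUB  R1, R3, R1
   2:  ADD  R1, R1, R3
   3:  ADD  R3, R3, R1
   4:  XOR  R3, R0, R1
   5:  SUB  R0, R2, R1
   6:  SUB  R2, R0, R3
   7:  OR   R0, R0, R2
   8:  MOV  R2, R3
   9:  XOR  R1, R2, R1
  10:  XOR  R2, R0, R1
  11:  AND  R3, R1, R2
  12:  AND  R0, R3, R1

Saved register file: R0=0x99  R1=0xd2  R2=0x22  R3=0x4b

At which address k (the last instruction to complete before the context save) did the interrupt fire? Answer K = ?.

K = 4

after  0: R0=0x99 R1=0x72 R2=0x22 R3=0x22  N=0 Z=0
after  1: R0=0x99 R1=0xb0 R2=0x22 R3=0x22  N=1 Z=0
after  2: R0=0x99 R1=0xd2 R2=0x22 R3=0x22  N=1 Z=0
after  3: R0=0x99 R1=0xd2 R2=0x22 R3=0xf4  N=1 Z=0
after  4: R0=0x99 R1=0xd2 R2=0x22 R3=0x4b  N=0 Z=0
-- IRQ taken; context saved, return-PC = 5 --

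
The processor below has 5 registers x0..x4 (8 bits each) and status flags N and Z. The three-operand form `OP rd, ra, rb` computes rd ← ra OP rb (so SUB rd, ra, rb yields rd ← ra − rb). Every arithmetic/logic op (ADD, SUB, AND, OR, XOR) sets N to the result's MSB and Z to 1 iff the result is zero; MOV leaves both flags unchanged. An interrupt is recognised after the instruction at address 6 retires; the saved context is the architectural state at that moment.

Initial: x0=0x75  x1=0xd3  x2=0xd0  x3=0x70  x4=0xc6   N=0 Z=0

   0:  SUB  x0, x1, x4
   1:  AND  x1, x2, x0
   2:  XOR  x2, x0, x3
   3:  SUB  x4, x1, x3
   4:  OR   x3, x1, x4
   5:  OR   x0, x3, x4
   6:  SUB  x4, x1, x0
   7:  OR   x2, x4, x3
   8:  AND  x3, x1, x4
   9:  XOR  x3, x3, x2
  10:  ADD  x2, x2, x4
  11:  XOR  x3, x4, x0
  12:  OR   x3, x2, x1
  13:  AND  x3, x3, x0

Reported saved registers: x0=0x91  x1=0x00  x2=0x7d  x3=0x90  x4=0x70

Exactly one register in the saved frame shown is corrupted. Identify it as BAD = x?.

BAD = x0

after  0: x0=0x0d x1=0xd3 x2=0xd0 x3=0x70 x4=0xc6  N=0 Z=0
after  1: x0=0x0d x1=0x00 x2=0xd0 x3=0x70 x4=0xc6  N=0 Z=1
after  2: x0=0x0d x1=0x00 x2=0x7d x3=0x70 x4=0xc6  N=0 Z=0
after  3: x0=0x0d x1=0x00 x2=0x7d x3=0x70 x4=0x90  N=1 Z=0
after  4: x0=0x0d x1=0x00 x2=0x7d x3=0x90 x4=0x90  N=1 Z=0
after  5: x0=0x90 x1=0x00 x2=0x7d x3=0x90 x4=0x90  N=1 Z=0
after  6: x0=0x90 x1=0x00 x2=0x7d x3=0x90 x4=0x70  N=0 Z=0
-- IRQ taken; context saved, return-PC = 7 --
mismatch: x0: reported 0x91 vs actual 0x90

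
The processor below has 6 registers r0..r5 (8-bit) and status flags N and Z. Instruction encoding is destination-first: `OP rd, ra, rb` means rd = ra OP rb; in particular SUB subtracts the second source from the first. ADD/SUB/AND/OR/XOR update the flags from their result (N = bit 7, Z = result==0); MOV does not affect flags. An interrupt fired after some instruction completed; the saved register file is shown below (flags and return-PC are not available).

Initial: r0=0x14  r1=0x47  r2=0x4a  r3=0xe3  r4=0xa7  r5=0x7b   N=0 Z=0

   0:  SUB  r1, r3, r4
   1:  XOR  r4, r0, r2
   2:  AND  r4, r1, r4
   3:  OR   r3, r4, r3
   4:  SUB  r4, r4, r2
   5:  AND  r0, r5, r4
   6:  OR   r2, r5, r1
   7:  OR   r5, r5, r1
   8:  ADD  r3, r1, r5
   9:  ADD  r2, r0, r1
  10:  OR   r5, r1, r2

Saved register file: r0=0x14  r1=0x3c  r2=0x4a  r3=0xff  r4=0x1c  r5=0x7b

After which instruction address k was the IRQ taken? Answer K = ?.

K = 3

after  0: r0=0x14 r1=0x3c r2=0x4a r3=0xe3 r4=0xa7 r5=0x7b  N=0 Z=0
after  1: r0=0x14 r1=0x3c r2=0x4a r3=0xe3 r4=0x5e r5=0x7b  N=0 Z=0
after  2: r0=0x14 r1=0x3c r2=0x4a r3=0xe3 r4=0x1c r5=0x7b  N=0 Z=0
after  3: r0=0x14 r1=0x3c r2=0x4a r3=0xff r4=0x1c r5=0x7b  N=1 Z=0
-- IRQ taken; context saved, return-PC = 4 --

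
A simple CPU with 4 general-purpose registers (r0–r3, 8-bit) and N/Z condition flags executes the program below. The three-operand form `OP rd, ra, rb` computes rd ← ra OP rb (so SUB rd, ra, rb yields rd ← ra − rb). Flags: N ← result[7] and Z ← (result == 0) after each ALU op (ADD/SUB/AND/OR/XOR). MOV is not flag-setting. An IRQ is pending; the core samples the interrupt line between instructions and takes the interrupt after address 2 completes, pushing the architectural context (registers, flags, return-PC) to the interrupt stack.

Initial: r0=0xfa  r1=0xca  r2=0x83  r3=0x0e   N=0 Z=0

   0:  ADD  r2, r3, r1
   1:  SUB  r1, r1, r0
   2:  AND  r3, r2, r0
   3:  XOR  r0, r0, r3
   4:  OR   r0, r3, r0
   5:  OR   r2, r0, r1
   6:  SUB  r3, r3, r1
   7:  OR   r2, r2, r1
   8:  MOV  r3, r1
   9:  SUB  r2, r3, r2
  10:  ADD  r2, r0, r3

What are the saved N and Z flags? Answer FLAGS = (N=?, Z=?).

after  0: r0=0xfa r1=0xca r2=0xd8 r3=0x0e  N=1 Z=0
after  1: r0=0xfa r1=0xd0 r2=0xd8 r3=0x0e  N=1 Z=0
after  2: r0=0xfa r1=0xd0 r2=0xd8 r3=0xd8  N=1 Z=0
-- IRQ taken; context saved, return-PC = 3 --

FLAGS = (N=1, Z=0)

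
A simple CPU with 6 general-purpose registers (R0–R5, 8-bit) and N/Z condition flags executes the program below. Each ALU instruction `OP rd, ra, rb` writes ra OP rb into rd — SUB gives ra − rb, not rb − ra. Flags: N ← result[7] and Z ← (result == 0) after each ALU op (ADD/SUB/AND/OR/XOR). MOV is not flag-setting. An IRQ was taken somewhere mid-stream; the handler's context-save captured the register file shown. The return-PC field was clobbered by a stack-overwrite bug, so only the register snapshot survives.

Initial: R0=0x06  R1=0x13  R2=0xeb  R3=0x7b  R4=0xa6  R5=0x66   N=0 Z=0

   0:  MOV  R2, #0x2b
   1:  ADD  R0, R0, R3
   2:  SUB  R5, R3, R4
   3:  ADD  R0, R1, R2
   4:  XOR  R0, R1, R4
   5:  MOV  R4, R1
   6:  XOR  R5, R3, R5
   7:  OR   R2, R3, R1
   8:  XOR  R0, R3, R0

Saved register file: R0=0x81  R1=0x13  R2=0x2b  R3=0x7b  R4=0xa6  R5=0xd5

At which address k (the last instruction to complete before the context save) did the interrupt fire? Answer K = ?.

after  0: R0=0x06 R1=0x13 R2=0x2b R3=0x7b R4=0xa6 R5=0x66  N=0 Z=0
after  1: R0=0x81 R1=0x13 R2=0x2b R3=0x7b R4=0xa6 R5=0x66  N=1 Z=0
after  2: R0=0x81 R1=0x13 R2=0x2b R3=0x7b R4=0xa6 R5=0xd5  N=1 Z=0
-- IRQ taken; context saved, return-PC = 3 --

K = 2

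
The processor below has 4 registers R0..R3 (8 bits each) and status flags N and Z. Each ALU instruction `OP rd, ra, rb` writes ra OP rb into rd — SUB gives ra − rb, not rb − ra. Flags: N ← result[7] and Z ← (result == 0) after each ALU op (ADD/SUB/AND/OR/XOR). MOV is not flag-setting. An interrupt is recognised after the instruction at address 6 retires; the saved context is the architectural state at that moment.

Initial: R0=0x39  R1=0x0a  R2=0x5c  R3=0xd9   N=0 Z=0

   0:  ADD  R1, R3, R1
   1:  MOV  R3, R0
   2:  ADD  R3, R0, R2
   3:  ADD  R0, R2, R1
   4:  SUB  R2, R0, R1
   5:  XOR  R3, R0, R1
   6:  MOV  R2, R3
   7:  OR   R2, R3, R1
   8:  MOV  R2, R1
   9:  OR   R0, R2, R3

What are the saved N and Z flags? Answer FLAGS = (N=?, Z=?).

FLAGS = (N=1, Z=0)

after  0: R0=0x39 R1=0xe3 R2=0x5c R3=0xd9  N=1 Z=0
after  1: R0=0x39 R1=0xe3 R2=0x5c R3=0x39  N=1 Z=0
after  2: R0=0x39 R1=0xe3 R2=0x5c R3=0x95  N=1 Z=0
after  3: R0=0x3f R1=0xe3 R2=0x5c R3=0x95  N=0 Z=0
after  4: R0=0x3f R1=0xe3 R2=0x5c R3=0x95  N=0 Z=0
after  5: R0=0x3f R1=0xe3 R2=0x5c R3=0xdc  N=1 Z=0
after  6: R0=0x3f R1=0xe3 R2=0xdc R3=0xdc  N=1 Z=0
-- IRQ taken; context saved, return-PC = 7 --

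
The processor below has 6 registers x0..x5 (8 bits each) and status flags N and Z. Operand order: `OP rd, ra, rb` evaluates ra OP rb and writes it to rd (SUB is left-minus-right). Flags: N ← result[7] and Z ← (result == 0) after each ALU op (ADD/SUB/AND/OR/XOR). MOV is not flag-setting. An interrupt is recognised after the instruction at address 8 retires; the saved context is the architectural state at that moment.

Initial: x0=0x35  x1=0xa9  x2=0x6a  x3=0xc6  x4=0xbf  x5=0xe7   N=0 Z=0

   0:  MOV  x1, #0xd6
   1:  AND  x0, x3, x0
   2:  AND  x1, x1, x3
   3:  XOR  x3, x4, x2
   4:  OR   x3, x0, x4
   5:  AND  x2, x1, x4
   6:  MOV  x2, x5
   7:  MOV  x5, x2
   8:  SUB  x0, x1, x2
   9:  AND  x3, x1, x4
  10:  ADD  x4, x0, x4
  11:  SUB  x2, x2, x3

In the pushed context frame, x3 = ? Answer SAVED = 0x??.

after  0: x0=0x35 x1=0xd6 x2=0x6a x3=0xc6 x4=0xbf x5=0xe7  N=0 Z=0
after  1: x0=0x04 x1=0xd6 x2=0x6a x3=0xc6 x4=0xbf x5=0xe7  N=0 Z=0
after  2: x0=0x04 x1=0xc6 x2=0x6a x3=0xc6 x4=0xbf x5=0xe7  N=1 Z=0
after  3: x0=0x04 x1=0xc6 x2=0x6a x3=0xd5 x4=0xbf x5=0xe7  N=1 Z=0
after  4: x0=0x04 x1=0xc6 x2=0x6a x3=0xbf x4=0xbf x5=0xe7  N=1 Z=0
after  5: x0=0x04 x1=0xc6 x2=0x86 x3=0xbf x4=0xbf x5=0xe7  N=1 Z=0
after  6: x0=0x04 x1=0xc6 x2=0xe7 x3=0xbf x4=0xbf x5=0xe7  N=1 Z=0
after  7: x0=0x04 x1=0xc6 x2=0xe7 x3=0xbf x4=0xbf x5=0xe7  N=1 Z=0
after  8: x0=0xdf x1=0xc6 x2=0xe7 x3=0xbf x4=0xbf x5=0xe7  N=1 Z=0
-- IRQ taken; context saved, return-PC = 9 --

SAVED = 0xbf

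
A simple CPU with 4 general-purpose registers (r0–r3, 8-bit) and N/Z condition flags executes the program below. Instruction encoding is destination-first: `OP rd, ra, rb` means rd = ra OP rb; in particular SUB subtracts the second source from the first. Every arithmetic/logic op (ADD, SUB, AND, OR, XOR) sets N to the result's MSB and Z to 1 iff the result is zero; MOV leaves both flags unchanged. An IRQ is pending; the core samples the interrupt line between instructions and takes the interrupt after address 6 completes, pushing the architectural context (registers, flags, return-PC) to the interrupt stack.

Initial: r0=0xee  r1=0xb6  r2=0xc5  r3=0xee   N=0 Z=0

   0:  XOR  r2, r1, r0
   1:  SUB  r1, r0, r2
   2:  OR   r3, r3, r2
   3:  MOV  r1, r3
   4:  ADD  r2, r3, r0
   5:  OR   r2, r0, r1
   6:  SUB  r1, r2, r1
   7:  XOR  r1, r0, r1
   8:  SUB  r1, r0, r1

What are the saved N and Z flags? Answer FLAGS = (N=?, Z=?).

after  0: r0=0xee r1=0xb6 r2=0x58 r3=0xee  N=0 Z=0
after  1: r0=0xee r1=0x96 r2=0x58 r3=0xee  N=1 Z=0
after  2: r0=0xee r1=0x96 r2=0x58 r3=0xfe  N=1 Z=0
after  3: r0=0xee r1=0xfe r2=0x58 r3=0xfe  N=1 Z=0
after  4: r0=0xee r1=0xfe r2=0xec r3=0xfe  N=1 Z=0
after  5: r0=0xee r1=0xfe r2=0xfe r3=0xfe  N=1 Z=0
after  6: r0=0xee r1=0x00 r2=0xfe r3=0xfe  N=0 Z=1
-- IRQ taken; context saved, return-PC = 7 --

FLAGS = (N=0, Z=1)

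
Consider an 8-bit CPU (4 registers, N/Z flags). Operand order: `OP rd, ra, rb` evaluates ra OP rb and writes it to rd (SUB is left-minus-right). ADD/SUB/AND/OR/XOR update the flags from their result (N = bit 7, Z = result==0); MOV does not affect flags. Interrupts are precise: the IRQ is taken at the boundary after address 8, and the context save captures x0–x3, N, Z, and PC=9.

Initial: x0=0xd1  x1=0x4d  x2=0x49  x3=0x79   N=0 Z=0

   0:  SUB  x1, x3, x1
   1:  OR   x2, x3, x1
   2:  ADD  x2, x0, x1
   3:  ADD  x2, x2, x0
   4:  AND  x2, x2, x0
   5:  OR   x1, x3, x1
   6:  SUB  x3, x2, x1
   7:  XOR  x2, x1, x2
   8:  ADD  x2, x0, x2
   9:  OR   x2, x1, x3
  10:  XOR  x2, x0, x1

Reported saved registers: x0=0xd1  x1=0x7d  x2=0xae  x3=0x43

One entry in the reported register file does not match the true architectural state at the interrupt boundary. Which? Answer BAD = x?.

BAD = x2

after  0: x0=0xd1 x1=0x2c x2=0x49 x3=0x79  N=0 Z=0
after  1: x0=0xd1 x1=0x2c x2=0x7d x3=0x79  N=0 Z=0
after  2: x0=0xd1 x1=0x2c x2=0xfd x3=0x79  N=1 Z=0
after  3: x0=0xd1 x1=0x2c x2=0xce x3=0x79  N=1 Z=0
after  4: x0=0xd1 x1=0x2c x2=0xc0 x3=0x79  N=1 Z=0
after  5: x0=0xd1 x1=0x7d x2=0xc0 x3=0x79  N=0 Z=0
after  6: x0=0xd1 x1=0x7d x2=0xc0 x3=0x43  N=0 Z=0
after  7: x0=0xd1 x1=0x7d x2=0xbd x3=0x43  N=1 Z=0
after  8: x0=0xd1 x1=0x7d x2=0x8e x3=0x43  N=1 Z=0
-- IRQ taken; context saved, return-PC = 9 --
mismatch: x2: reported 0xae vs actual 0x8e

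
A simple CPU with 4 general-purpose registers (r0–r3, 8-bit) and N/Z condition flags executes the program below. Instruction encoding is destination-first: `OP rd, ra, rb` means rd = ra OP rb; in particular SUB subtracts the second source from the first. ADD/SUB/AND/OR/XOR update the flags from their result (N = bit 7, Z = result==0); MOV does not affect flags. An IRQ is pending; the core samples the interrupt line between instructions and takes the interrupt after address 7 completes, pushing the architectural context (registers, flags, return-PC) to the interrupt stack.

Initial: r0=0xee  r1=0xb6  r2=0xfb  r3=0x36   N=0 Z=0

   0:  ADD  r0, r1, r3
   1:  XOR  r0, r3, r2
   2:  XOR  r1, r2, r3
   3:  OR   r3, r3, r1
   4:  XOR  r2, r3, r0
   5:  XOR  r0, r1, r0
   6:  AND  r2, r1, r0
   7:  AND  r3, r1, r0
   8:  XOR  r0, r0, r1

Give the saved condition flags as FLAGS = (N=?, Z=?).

after  0: r0=0xec r1=0xb6 r2=0xfb r3=0x36  N=1 Z=0
after  1: r0=0xcd r1=0xb6 r2=0xfb r3=0x36  N=1 Z=0
after  2: r0=0xcd r1=0xcd r2=0xfb r3=0x36  N=1 Z=0
after  3: r0=0xcd r1=0xcd r2=0xfb r3=0xff  N=1 Z=0
after  4: r0=0xcd r1=0xcd r2=0x32 r3=0xff  N=0 Z=0
after  5: r0=0x00 r1=0xcd r2=0x32 r3=0xff  N=0 Z=1
after  6: r0=0x00 r1=0xcd r2=0x00 r3=0xff  N=0 Z=1
after  7: r0=0x00 r1=0xcd r2=0x00 r3=0x00  N=0 Z=1
-- IRQ taken; context saved, return-PC = 8 --

FLAGS = (N=0, Z=1)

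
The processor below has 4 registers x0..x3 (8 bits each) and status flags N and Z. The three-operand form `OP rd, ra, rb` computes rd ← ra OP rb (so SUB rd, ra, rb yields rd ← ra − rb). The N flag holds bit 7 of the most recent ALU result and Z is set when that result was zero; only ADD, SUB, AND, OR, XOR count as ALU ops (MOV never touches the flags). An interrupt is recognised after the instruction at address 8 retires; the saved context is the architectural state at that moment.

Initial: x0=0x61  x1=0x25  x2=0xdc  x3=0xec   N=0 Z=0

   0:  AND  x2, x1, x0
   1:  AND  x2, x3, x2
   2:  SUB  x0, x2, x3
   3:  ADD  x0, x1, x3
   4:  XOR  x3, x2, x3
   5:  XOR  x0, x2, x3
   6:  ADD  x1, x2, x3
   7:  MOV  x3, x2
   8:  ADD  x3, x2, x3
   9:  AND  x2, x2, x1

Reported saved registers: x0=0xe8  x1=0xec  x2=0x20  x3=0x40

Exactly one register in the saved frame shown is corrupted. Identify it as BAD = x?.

BAD = x0

after  0: x0=0x61 x1=0x25 x2=0x21 x3=0xec  N=0 Z=0
after  1: x0=0x61 x1=0x25 x2=0x20 x3=0xec  N=0 Z=0
after  2: x0=0x34 x1=0x25 x2=0x20 x3=0xec  N=0 Z=0
after  3: x0=0x11 x1=0x25 x2=0x20 x3=0xec  N=0 Z=0
after  4: x0=0x11 x1=0x25 x2=0x20 x3=0xcc  N=1 Z=0
after  5: x0=0xec x1=0x25 x2=0x20 x3=0xcc  N=1 Z=0
after  6: x0=0xec x1=0xec x2=0x20 x3=0xcc  N=1 Z=0
after  7: x0=0xec x1=0xec x2=0x20 x3=0x20  N=1 Z=0
after  8: x0=0xec x1=0xec x2=0x20 x3=0x40  N=0 Z=0
-- IRQ taken; context saved, return-PC = 9 --
mismatch: x0: reported 0xe8 vs actual 0xec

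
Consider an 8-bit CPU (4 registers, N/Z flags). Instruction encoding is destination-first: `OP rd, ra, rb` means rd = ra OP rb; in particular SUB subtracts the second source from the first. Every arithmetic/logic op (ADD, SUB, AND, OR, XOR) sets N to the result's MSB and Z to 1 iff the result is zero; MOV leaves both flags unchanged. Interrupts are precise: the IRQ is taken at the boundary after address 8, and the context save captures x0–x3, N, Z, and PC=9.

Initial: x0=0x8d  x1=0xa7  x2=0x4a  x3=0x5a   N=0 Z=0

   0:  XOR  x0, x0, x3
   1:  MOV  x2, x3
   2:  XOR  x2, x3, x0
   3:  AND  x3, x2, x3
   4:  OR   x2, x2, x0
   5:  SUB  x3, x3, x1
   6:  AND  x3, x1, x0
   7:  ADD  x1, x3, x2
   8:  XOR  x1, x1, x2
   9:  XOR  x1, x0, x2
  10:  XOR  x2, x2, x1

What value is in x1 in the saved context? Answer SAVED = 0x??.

SAVED = 0xb9

after  0: x0=0xd7 x1=0xa7 x2=0x4a x3=0x5a  N=1 Z=0
after  1: x0=0xd7 x1=0xa7 x2=0x5a x3=0x5a  N=1 Z=0
after  2: x0=0xd7 x1=0xa7 x2=0x8d x3=0x5a  N=1 Z=0
after  3: x0=0xd7 x1=0xa7 x2=0x8d x3=0x08  N=0 Z=0
after  4: x0=0xd7 x1=0xa7 x2=0xdf x3=0x08  N=1 Z=0
after  5: x0=0xd7 x1=0xa7 x2=0xdf x3=0x61  N=0 Z=0
after  6: x0=0xd7 x1=0xa7 x2=0xdf x3=0x87  N=1 Z=0
after  7: x0=0xd7 x1=0x66 x2=0xdf x3=0x87  N=0 Z=0
after  8: x0=0xd7 x1=0xb9 x2=0xdf x3=0x87  N=1 Z=0
-- IRQ taken; context saved, return-PC = 9 --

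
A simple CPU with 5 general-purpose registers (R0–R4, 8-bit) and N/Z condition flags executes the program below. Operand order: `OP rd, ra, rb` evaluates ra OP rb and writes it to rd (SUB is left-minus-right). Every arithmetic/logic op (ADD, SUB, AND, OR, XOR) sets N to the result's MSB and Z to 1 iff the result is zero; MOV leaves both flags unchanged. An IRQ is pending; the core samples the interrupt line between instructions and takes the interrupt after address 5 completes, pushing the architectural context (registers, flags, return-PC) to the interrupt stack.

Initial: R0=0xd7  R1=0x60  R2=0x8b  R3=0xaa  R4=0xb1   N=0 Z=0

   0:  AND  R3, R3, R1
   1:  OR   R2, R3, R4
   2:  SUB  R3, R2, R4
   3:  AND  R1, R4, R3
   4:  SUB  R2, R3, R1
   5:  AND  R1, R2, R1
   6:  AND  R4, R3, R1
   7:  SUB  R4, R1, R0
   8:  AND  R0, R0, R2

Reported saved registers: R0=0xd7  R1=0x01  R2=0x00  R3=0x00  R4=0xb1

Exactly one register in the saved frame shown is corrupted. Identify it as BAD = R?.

BAD = R1

after  0: R0=0xd7 R1=0x60 R2=0x8b R3=0x20 R4=0xb1  N=0 Z=0
after  1: R0=0xd7 R1=0x60 R2=0xb1 R3=0x20 R4=0xb1  N=1 Z=0
after  2: R0=0xd7 R1=0x60 R2=0xb1 R3=0x00 R4=0xb1  N=0 Z=1
after  3: R0=0xd7 R1=0x00 R2=0xb1 R3=0x00 R4=0xb1  N=0 Z=1
after  4: R0=0xd7 R1=0x00 R2=0x00 R3=0x00 R4=0xb1  N=0 Z=1
after  5: R0=0xd7 R1=0x00 R2=0x00 R3=0x00 R4=0xb1  N=0 Z=1
-- IRQ taken; context saved, return-PC = 6 --
mismatch: R1: reported 0x01 vs actual 0x00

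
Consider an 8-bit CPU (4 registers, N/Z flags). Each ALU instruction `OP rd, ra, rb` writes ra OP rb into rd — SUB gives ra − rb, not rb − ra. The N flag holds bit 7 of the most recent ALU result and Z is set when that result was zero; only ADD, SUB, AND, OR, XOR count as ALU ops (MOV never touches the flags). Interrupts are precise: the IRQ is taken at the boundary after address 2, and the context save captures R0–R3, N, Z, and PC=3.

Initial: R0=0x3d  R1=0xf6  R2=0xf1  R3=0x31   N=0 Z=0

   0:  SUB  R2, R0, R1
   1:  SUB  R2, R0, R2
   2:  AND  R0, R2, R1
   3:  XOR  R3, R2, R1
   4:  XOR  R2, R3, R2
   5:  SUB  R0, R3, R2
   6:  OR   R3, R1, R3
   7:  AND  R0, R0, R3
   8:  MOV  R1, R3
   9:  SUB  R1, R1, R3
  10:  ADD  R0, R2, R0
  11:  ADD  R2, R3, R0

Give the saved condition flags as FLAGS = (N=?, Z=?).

after  0: R0=0x3d R1=0xf6 R2=0x47 R3=0x31  N=0 Z=0
after  1: R0=0x3d R1=0xf6 R2=0xf6 R3=0x31  N=1 Z=0
after  2: R0=0xf6 R1=0xf6 R2=0xf6 R3=0x31  N=1 Z=0
-- IRQ taken; context saved, return-PC = 3 --

FLAGS = (N=1, Z=0)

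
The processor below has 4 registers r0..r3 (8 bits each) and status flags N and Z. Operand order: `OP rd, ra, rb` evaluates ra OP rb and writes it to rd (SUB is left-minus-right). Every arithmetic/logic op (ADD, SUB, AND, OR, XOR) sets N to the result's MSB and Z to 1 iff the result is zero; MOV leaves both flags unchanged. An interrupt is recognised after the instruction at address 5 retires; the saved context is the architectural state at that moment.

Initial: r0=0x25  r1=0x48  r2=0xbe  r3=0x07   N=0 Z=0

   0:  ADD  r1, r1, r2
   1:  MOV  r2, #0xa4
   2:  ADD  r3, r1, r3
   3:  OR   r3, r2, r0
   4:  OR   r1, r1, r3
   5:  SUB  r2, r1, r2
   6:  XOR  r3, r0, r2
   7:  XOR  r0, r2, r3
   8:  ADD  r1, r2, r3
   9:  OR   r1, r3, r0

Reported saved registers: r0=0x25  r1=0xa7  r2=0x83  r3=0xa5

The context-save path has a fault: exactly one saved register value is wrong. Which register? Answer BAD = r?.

BAD = r2

after  0: r0=0x25 r1=0x06 r2=0xbe r3=0x07  N=0 Z=0
after  1: r0=0x25 r1=0x06 r2=0xa4 r3=0x07  N=0 Z=0
after  2: r0=0x25 r1=0x06 r2=0xa4 r3=0x0d  N=0 Z=0
after  3: r0=0x25 r1=0x06 r2=0xa4 r3=0xa5  N=1 Z=0
after  4: r0=0x25 r1=0xa7 r2=0xa4 r3=0xa5  N=1 Z=0
after  5: r0=0x25 r1=0xa7 r2=0x03 r3=0xa5  N=0 Z=0
-- IRQ taken; context saved, return-PC = 6 --
mismatch: r2: reported 0x83 vs actual 0x03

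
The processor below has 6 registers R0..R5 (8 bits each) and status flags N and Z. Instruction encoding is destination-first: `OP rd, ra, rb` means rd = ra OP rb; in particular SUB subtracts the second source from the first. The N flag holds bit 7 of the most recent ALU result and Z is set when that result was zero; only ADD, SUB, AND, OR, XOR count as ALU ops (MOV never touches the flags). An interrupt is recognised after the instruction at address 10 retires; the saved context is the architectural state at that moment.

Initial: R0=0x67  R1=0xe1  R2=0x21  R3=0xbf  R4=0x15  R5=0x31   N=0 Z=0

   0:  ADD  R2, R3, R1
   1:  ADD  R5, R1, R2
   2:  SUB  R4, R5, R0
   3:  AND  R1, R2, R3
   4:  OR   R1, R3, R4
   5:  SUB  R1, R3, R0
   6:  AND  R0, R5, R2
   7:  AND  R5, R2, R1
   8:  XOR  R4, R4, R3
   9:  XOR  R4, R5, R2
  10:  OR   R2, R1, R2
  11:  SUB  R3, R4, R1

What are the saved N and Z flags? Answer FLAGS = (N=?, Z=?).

FLAGS = (N=1, Z=0)

after  0: R0=0x67 R1=0xe1 R2=0xa0 R3=0xbf R4=0x15 R5=0x31  N=1 Z=0
after  1: R0=0x67 R1=0xe1 R2=0xa0 R3=0xbf R4=0x15 R5=0x81  N=1 Z=0
after  2: R0=0x67 R1=0xe1 R2=0xa0 R3=0xbf R4=0x1a R5=0x81  N=0 Z=0
after  3: R0=0x67 R1=0xa0 R2=0xa0 R3=0xbf R4=0x1a R5=0x81  N=1 Z=0
after  4: R0=0x67 R1=0xbf R2=0xa0 R3=0xbf R4=0x1a R5=0x81  N=1 Z=0
after  5: R0=0x67 R1=0x58 R2=0xa0 R3=0xbf R4=0x1a R5=0x81  N=0 Z=0
after  6: R0=0x80 R1=0x58 R2=0xa0 R3=0xbf R4=0x1a R5=0x81  N=1 Z=0
after  7: R0=0x80 R1=0x58 R2=0xa0 R3=0xbf R4=0x1a R5=0x00  N=0 Z=1
after  8: R0=0x80 R1=0x58 R2=0xa0 R3=0xbf R4=0xa5 R5=0x00  N=1 Z=0
after  9: R0=0x80 R1=0x58 R2=0xa0 R3=0xbf R4=0xa0 R5=0x00  N=1 Z=0
after 10: R0=0x80 R1=0x58 R2=0xf8 R3=0xbf R4=0xa0 R5=0x00  N=1 Z=0
-- IRQ taken; context saved, return-PC = 11 --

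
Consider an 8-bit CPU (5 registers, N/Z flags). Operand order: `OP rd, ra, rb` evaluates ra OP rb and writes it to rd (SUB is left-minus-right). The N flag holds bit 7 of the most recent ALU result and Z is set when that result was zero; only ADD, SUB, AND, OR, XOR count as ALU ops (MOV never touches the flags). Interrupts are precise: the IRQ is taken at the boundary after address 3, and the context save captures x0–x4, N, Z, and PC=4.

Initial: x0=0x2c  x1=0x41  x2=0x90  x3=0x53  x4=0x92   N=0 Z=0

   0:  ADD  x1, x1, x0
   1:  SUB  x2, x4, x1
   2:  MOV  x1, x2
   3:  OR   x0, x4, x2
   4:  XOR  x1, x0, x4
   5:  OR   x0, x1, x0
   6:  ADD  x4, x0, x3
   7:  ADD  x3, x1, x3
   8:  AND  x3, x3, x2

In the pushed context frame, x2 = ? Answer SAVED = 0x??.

SAVED = 0x25

after  0: x0=0x2c x1=0x6d x2=0x90 x3=0x53 x4=0x92  N=0 Z=0
after  1: x0=0x2c x1=0x6d x2=0x25 x3=0x53 x4=0x92  N=0 Z=0
after  2: x0=0x2c x1=0x25 x2=0x25 x3=0x53 x4=0x92  N=0 Z=0
after  3: x0=0xb7 x1=0x25 x2=0x25 x3=0x53 x4=0x92  N=1 Z=0
-- IRQ taken; context saved, return-PC = 4 --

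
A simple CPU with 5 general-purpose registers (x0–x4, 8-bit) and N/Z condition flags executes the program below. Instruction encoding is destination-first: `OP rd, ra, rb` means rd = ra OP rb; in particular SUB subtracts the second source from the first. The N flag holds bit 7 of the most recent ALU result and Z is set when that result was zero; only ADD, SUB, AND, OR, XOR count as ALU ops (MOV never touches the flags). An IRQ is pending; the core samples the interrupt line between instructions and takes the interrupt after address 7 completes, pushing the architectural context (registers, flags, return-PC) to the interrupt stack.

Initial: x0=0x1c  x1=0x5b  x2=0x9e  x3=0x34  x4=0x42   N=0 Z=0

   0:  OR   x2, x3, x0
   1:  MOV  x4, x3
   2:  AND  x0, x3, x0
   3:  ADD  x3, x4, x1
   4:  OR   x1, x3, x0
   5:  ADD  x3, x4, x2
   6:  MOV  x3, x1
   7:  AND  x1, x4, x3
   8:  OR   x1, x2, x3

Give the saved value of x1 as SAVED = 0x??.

after  0: x0=0x1c x1=0x5b x2=0x3c x3=0x34 x4=0x42  N=0 Z=0
after  1: x0=0x1c x1=0x5b x2=0x3c x3=0x34 x4=0x34  N=0 Z=0
after  2: x0=0x14 x1=0x5b x2=0x3c x3=0x34 x4=0x34  N=0 Z=0
after  3: x0=0x14 x1=0x5b x2=0x3c x3=0x8f x4=0x34  N=1 Z=0
after  4: x0=0x14 x1=0x9f x2=0x3c x3=0x8f x4=0x34  N=1 Z=0
after  5: x0=0x14 x1=0x9f x2=0x3c x3=0x70 x4=0x34  N=0 Z=0
after  6: x0=0x14 x1=0x9f x2=0x3c x3=0x9f x4=0x34  N=0 Z=0
after  7: x0=0x14 x1=0x14 x2=0x3c x3=0x9f x4=0x34  N=0 Z=0
-- IRQ taken; context saved, return-PC = 8 --

SAVED = 0x14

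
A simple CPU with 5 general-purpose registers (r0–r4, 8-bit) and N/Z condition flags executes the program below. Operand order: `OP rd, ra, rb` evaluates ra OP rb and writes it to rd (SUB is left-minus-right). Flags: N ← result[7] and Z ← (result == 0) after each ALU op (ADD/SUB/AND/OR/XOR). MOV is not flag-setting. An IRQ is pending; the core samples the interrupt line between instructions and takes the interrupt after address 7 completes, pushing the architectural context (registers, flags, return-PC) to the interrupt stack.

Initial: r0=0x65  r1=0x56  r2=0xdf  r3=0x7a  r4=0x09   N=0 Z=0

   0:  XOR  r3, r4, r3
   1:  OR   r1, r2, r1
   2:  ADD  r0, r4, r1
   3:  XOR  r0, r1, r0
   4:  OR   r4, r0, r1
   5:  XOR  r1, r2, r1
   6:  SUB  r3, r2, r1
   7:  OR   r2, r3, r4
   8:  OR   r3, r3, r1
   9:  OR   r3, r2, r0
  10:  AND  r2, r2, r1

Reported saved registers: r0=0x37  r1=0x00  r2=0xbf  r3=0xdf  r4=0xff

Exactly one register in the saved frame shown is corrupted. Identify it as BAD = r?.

after  0: r0=0x65 r1=0x56 r2=0xdf r3=0x73 r4=0x09  N=0 Z=0
after  1: r0=0x65 r1=0xdf r2=0xdf r3=0x73 r4=0x09  N=1 Z=0
after  2: r0=0xe8 r1=0xdf r2=0xdf r3=0x73 r4=0x09  N=1 Z=0
after  3: r0=0x37 r1=0xdf r2=0xdf r3=0x73 r4=0x09  N=0 Z=0
after  4: r0=0x37 r1=0xdf r2=0xdf r3=0x73 r4=0xff  N=1 Z=0
after  5: r0=0x37 r1=0x00 r2=0xdf r3=0x73 r4=0xff  N=0 Z=1
after  6: r0=0x37 r1=0x00 r2=0xdf r3=0xdf r4=0xff  N=1 Z=0
after  7: r0=0x37 r1=0x00 r2=0xff r3=0xdf r4=0xff  N=1 Z=0
-- IRQ taken; context saved, return-PC = 8 --
mismatch: r2: reported 0xbf vs actual 0xff

BAD = r2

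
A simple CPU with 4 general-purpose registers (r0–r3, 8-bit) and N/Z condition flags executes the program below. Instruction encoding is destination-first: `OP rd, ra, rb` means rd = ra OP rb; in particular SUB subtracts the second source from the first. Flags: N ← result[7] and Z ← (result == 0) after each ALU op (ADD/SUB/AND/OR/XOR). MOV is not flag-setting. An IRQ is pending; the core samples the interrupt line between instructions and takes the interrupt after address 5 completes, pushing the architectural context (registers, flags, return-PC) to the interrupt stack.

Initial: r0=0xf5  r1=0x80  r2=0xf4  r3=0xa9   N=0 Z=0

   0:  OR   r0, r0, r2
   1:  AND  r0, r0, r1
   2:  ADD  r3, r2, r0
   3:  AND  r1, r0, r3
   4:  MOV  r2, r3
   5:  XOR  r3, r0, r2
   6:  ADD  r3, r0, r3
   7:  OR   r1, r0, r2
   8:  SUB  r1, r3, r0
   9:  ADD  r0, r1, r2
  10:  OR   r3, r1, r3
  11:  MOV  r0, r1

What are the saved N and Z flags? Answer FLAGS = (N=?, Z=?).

after  0: r0=0xf5 r1=0x80 r2=0xf4 r3=0xa9  N=1 Z=0
after  1: r0=0x80 r1=0x80 r2=0xf4 r3=0xa9  N=1 Z=0
after  2: r0=0x80 r1=0x80 r2=0xf4 r3=0x74  N=0 Z=0
after  3: r0=0x80 r1=0x00 r2=0xf4 r3=0x74  N=0 Z=1
after  4: r0=0x80 r1=0x00 r2=0x74 r3=0x74  N=0 Z=1
after  5: r0=0x80 r1=0x00 r2=0x74 r3=0xf4  N=1 Z=0
-- IRQ taken; context saved, return-PC = 6 --

FLAGS = (N=1, Z=0)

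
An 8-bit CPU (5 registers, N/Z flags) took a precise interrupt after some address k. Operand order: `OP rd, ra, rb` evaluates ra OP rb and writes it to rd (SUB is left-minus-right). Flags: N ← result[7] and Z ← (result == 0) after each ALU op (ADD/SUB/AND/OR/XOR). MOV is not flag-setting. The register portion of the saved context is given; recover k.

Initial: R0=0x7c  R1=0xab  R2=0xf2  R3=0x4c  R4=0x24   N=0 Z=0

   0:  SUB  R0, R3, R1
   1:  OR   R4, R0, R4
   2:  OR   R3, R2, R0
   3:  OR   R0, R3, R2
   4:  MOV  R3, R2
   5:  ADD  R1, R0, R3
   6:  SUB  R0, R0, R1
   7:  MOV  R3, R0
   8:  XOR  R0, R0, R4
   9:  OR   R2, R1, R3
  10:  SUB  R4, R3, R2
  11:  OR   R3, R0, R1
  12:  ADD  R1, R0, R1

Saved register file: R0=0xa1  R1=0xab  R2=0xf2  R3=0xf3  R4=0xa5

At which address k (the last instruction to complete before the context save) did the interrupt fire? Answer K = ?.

K = 2

after  0: R0=0xa1 R1=0xab R2=0xf2 R3=0x4c R4=0x24  N=1 Z=0
after  1: R0=0xa1 R1=0xab R2=0xf2 R3=0x4c R4=0xa5  N=1 Z=0
after  2: R0=0xa1 R1=0xab R2=0xf2 R3=0xf3 R4=0xa5  N=1 Z=0
-- IRQ taken; context saved, return-PC = 3 --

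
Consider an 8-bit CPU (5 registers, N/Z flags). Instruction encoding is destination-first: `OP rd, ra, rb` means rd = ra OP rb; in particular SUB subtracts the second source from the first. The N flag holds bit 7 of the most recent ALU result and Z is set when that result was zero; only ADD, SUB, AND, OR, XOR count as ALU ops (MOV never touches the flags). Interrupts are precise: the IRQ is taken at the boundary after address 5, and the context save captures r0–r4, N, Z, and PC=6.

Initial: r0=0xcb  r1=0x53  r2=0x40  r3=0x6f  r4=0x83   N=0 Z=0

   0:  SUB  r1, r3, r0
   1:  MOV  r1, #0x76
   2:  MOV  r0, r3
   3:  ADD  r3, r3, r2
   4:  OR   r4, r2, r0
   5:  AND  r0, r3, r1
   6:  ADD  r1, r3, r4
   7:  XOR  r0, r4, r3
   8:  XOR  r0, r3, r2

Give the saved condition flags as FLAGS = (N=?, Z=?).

after  0: r0=0xcb r1=0xa4 r2=0x40 r3=0x6f r4=0x83  N=1 Z=0
after  1: r0=0xcb r1=0x76 r2=0x40 r3=0x6f r4=0x83  N=1 Z=0
after  2: r0=0x6f r1=0x76 r2=0x40 r3=0x6f r4=0x83  N=1 Z=0
after  3: r0=0x6f r1=0x76 r2=0x40 r3=0xaf r4=0x83  N=1 Z=0
after  4: r0=0x6f r1=0x76 r2=0x40 r3=0xaf r4=0x6f  N=0 Z=0
after  5: r0=0x26 r1=0x76 r2=0x40 r3=0xaf r4=0x6f  N=0 Z=0
-- IRQ taken; context saved, return-PC = 6 --

FLAGS = (N=0, Z=0)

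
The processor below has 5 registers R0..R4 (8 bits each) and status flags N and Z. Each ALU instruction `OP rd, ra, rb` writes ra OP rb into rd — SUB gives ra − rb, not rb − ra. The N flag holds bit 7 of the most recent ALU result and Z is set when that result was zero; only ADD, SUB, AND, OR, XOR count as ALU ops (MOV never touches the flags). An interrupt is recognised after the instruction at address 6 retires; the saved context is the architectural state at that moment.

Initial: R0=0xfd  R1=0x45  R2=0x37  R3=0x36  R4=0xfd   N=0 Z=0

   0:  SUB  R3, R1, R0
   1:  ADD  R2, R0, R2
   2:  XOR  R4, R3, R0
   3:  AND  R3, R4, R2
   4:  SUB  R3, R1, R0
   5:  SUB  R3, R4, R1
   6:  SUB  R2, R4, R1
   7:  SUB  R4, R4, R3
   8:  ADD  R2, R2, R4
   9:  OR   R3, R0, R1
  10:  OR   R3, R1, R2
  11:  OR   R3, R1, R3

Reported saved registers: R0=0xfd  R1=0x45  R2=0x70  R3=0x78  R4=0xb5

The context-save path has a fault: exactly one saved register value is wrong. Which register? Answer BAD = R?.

BAD = R3

after  0: R0=0xfd R1=0x45 R2=0x37 R3=0x48 R4=0xfd  N=0 Z=0
after  1: R0=0xfd R1=0x45 R2=0x34 R3=0x48 R4=0xfd  N=0 Z=0
after  2: R0=0xfd R1=0x45 R2=0x34 R3=0x48 R4=0xb5  N=1 Z=0
after  3: R0=0xfd R1=0x45 R2=0x34 R3=0x34 R4=0xb5  N=0 Z=0
after  4: R0=0xfd R1=0x45 R2=0x34 R3=0x48 R4=0xb5  N=0 Z=0
after  5: R0=0xfd R1=0x45 R2=0x34 R3=0x70 R4=0xb5  N=0 Z=0
after  6: R0=0xfd R1=0x45 R2=0x70 R3=0x70 R4=0xb5  N=0 Z=0
-- IRQ taken; context saved, return-PC = 7 --
mismatch: R3: reported 0x78 vs actual 0x70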